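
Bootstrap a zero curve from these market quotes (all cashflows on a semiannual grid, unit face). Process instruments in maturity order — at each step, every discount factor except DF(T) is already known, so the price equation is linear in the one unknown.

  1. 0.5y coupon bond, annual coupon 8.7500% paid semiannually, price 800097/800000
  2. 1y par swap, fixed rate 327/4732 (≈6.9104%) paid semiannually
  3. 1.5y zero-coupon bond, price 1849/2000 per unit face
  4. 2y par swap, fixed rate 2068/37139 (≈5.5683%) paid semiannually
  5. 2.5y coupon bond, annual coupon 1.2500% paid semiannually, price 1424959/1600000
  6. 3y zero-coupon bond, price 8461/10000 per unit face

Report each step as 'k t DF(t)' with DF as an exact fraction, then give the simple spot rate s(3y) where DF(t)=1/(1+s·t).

1 1/2 4791/5000
2 1 4673/5000
3 3/2 1849/2000
4 2 4483/5000
5 5/2 431/500
6 3 8461/10000
s(3y) = (1/(8461/10000) − 1)/(3) = 513/8461 ≈ 6.0631%

step 1 [0.5y] bond c/2=7/160: DF=(800097/800000 − 7/160·(0))/(1+7/160) = 4791/5000 ≈ 0.958200
step 2 [1y] swap r/2=327/9464: DF=(1 − 327/9464·(0.958200))/(1+327/9464) = 4673/5000 ≈ 0.934600
step 3 [1.5y] zero: DF = P = 1849/2000 ≈ 0.924500
step 4 [2y] swap r/2=1034/37139: DF=(1 − 1034/37139·(0.958200+0.934600+0.924500))/(1+1034/37139) = 4483/5000 ≈ 0.896600
step 5 [2.5y] bond c/2=1/160: DF=(1424959/1600000 − 1/160·(0.958200+0.934600+0.924500+0.896600))/(1+1/160) = 431/500 ≈ 0.862000
step 6 [3y] zero: DF = P = 8461/10000 ≈ 0.846100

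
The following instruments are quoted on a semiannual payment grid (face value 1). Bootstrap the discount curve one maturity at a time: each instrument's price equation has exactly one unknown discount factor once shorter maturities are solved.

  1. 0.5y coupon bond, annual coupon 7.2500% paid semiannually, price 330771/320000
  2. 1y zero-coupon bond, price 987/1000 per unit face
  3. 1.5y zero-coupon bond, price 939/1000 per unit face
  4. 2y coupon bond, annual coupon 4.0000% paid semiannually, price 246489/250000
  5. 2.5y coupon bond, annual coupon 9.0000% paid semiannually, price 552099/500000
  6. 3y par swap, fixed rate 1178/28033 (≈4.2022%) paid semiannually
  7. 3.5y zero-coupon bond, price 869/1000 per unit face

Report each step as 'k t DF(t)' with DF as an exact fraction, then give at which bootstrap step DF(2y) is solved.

step 1 [0.5y] bond c/2=29/800: DF=(330771/320000 − 29/800·(0))/(1+29/800) = 399/400 ≈ 0.997500
step 2 [1y] zero: DF = P = 987/1000 ≈ 0.987000
step 3 [1.5y] zero: DF = P = 939/1000 ≈ 0.939000
step 4 [2y] bond c/2=1/50: DF=(246489/250000 − 1/50·(0.997500+0.987000+0.939000))/(1+1/50) = 9093/10000 ≈ 0.909300
step 5 [2.5y] bond c/2=9/200: DF=(552099/500000 − 9/200·(0.997500+0.987000+0.939000+0.909300))/(1+9/200) = 2229/2500 ≈ 0.891600
step 6 [3y] swap r/2=589/28033: DF=(1 − 589/28033·(0.997500+0.987000+0.939000+0.909300+0.891600))/(1+589/28033) = 4411/5000 ≈ 0.882200
step 7 [3.5y] zero: DF = P = 869/1000 ≈ 0.869000

1 1/2 399/400
2 1 987/1000
3 3/2 939/1000
4 2 9093/10000
5 5/2 2229/2500
6 3 4411/5000
7 7/2 869/1000
DF(2y) is solved at step 4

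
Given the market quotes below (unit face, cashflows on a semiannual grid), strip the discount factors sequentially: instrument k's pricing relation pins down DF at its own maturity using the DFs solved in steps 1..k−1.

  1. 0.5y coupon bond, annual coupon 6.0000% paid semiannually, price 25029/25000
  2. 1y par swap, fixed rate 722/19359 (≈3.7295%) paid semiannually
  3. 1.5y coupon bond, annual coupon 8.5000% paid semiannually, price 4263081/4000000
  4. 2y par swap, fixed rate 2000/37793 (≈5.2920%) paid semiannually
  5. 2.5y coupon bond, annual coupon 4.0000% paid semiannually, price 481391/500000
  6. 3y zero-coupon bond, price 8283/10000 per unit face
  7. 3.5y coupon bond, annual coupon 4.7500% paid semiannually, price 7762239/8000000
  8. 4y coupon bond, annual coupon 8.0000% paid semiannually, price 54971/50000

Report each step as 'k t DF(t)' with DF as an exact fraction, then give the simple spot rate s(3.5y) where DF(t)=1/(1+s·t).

step 1 [0.5y] bond c/2=3/100: DF=(25029/25000 − 3/100·(0))/(1+3/100) = 243/250 ≈ 0.972000
step 2 [1y] swap r/2=361/19359: DF=(1 − 361/19359·(0.972000))/(1+361/19359) = 9639/10000 ≈ 0.963900
step 3 [1.5y] bond c/2=17/400: DF=(4263081/4000000 − 17/400·(0.972000+0.963900))/(1+17/400) = 4717/5000 ≈ 0.943400
step 4 [2y] swap r/2=1000/37793: DF=(1 − 1000/37793·(0.972000+0.963900+0.943400))/(1+1000/37793) = 9/10 ≈ 0.900000
step 5 [2.5y] bond c/2=1/50: DF=(481391/500000 − 1/50·(0.972000+0.963900+0.943400+0.900000))/(1+1/50) = 4349/5000 ≈ 0.869800
step 6 [3y] zero: DF = P = 8283/10000 ≈ 0.828300
step 7 [3.5y] bond c/2=19/800: DF=(7762239/8000000 − 19/800·(0.972000+0.963900+0.943400+0.900000+0.869800+0.828300))/(1+19/800) = 8207/10000 ≈ 0.820700
step 8 [4y] bond c/2=1/25: DF=(54971/50000 − 1/25·(0.972000+0.963900+0.943400+0.900000+0.869800+0.828300+0.820700))/(1+1/25) = 8149/10000 ≈ 0.814900

1 1/2 243/250
2 1 9639/10000
3 3/2 4717/5000
4 2 9/10
5 5/2 4349/5000
6 3 8283/10000
7 7/2 8207/10000
8 4 8149/10000
s(3.5y) = (1/(8207/10000) − 1)/(7/2) = 3586/57449 ≈ 6.2421%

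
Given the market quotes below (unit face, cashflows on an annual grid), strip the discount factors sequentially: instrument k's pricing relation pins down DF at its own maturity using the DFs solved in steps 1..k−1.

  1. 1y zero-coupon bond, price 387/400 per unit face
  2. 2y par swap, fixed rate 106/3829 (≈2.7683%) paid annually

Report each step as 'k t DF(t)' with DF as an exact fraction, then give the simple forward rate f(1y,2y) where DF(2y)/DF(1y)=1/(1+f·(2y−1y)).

1 1 387/400
2 2 947/1000
f(1y,2y) = ((387/400)/(947/1000) − 1)/(1) = 41/1894 ≈ 2.1647%

step 1 [1y] zero: DF = P = 387/400 ≈ 0.967500
step 2 [2y] swap r/1=106/3829: DF=(1 − 106/3829·(0.967500))/(1+106/3829) = 947/1000 ≈ 0.947000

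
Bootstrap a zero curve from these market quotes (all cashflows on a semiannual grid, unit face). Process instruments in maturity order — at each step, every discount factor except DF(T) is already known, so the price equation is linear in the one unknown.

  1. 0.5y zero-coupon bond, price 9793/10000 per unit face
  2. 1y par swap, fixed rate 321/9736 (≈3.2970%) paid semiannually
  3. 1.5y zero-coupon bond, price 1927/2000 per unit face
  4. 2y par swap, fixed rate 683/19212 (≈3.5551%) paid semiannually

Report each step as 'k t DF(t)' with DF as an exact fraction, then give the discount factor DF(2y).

step 1 [0.5y] zero: DF = P = 9793/10000 ≈ 0.979300
step 2 [1y] swap r/2=321/19472: DF=(1 − 321/19472·(0.979300))/(1+321/19472) = 9679/10000 ≈ 0.967900
step 3 [1.5y] zero: DF = P = 1927/2000 ≈ 0.963500
step 4 [2y] swap r/2=683/38424: DF=(1 − 683/38424·(0.979300+0.967900+0.963500))/(1+683/38424) = 9317/10000 ≈ 0.931700

1 1/2 9793/10000
2 1 9679/10000
3 3/2 1927/2000
4 2 9317/10000
DF(2y) = 9317/10000 ≈ 0.931700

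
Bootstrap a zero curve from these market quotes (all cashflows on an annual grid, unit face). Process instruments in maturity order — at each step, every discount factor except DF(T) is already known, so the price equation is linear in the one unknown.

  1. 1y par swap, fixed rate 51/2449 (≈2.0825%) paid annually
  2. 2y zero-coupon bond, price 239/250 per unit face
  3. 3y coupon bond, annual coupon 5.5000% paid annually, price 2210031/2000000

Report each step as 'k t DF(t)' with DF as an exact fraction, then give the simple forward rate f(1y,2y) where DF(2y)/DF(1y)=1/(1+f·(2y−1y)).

step 1 [1y] swap r/1=51/2449: DF=(1 − 51/2449·(0))/(1+51/2449) = 2449/2500 ≈ 0.979600
step 2 [2y] zero: DF = P = 239/250 ≈ 0.956000
step 3 [3y] bond c/1=11/200: DF=(2210031/2000000 − 11/200·(0.979600+0.956000))/(1+11/200) = 1893/2000 ≈ 0.946500

1 1 2449/2500
2 2 239/250
3 3 1893/2000
f(1y,2y) = ((2449/2500)/(239/250) − 1)/(1) = 59/2390 ≈ 2.4686%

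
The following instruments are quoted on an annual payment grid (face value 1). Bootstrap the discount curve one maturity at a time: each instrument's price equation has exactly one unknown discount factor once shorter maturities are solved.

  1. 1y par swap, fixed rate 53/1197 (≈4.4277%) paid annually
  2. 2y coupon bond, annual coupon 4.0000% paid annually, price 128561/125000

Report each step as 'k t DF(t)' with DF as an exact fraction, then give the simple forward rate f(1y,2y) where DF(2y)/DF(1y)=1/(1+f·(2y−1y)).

1 1 1197/1250
2 2 9521/10000
f(1y,2y) = ((1197/1250)/(9521/10000) − 1)/(1) = 55/9521 ≈ 0.5777%

step 1 [1y] swap r/1=53/1197: DF=(1 − 53/1197·(0))/(1+53/1197) = 1197/1250 ≈ 0.957600
step 2 [2y] bond c/1=1/25: DF=(128561/125000 − 1/25·(0.957600))/(1+1/25) = 9521/10000 ≈ 0.952100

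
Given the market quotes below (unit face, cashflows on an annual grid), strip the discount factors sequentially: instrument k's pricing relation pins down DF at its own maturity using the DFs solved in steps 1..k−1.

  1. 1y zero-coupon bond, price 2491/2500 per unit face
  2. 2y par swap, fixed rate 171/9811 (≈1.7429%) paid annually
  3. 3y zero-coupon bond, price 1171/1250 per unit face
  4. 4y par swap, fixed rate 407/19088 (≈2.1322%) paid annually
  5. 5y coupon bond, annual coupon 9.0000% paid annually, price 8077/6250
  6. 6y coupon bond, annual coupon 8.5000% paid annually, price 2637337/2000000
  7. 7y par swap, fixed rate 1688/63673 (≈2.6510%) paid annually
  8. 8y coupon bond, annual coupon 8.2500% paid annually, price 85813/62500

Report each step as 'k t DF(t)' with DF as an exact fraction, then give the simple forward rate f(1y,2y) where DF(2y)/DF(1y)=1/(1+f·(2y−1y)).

1 1 2491/2500
2 2 4829/5000
3 3 1171/1250
4 4 4593/5000
5 5 544/625
6 6 8481/10000
7 7 1039/1250
8 8 7831/10000
f(1y,2y) = ((2491/2500)/(4829/5000) − 1)/(1) = 153/4829 ≈ 3.1684%

step 1 [1y] zero: DF = P = 2491/2500 ≈ 0.996400
step 2 [2y] swap r/1=171/9811: DF=(1 − 171/9811·(0.996400))/(1+171/9811) = 4829/5000 ≈ 0.965800
step 3 [3y] zero: DF = P = 1171/1250 ≈ 0.936800
step 4 [4y] swap r/1=407/19088: DF=(1 − 407/19088·(0.996400+0.965800+0.936800))/(1+407/19088) = 4593/5000 ≈ 0.918600
step 5 [5y] bond c/1=9/100: DF=(8077/6250 − 9/100·(0.996400+0.965800+0.936800+0.918600))/(1+9/100) = 544/625 ≈ 0.870400
step 6 [6y] bond c/1=17/200: DF=(2637337/2000000 − 17/200·(0.996400+0.965800+0.936800+0.918600+0.870400))/(1+17/200) = 8481/10000 ≈ 0.848100
step 7 [7y] swap r/1=1688/63673: DF=(1 − 1688/63673·(0.996400+0.965800+0.936800+0.918600+0.870400+0.848100))/(1+1688/63673) = 1039/1250 ≈ 0.831200
step 8 [8y] bond c/1=33/400: DF=(85813/62500 − 33/400·(0.996400+0.965800+0.936800+0.918600+0.870400+0.848100+0.831200))/(1+33/400) = 7831/10000 ≈ 0.783100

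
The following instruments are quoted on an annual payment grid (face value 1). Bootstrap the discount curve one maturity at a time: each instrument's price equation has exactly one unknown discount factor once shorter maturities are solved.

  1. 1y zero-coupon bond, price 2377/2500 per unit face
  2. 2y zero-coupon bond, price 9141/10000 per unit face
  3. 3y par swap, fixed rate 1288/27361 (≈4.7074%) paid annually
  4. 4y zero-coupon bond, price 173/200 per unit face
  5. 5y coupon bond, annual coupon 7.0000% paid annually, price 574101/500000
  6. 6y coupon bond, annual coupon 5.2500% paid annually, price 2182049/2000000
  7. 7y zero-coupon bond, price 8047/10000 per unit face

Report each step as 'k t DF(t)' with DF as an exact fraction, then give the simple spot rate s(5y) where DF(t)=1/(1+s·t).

1 1 2377/2500
2 2 9141/10000
3 3 1089/1250
4 4 173/200
5 5 67/80
6 6 1019/1250
7 7 8047/10000
s(5y) = (1/(67/80) − 1)/(5) = 13/335 ≈ 3.8806%

step 1 [1y] zero: DF = P = 2377/2500 ≈ 0.950800
step 2 [2y] zero: DF = P = 9141/10000 ≈ 0.914100
step 3 [3y] swap r/1=1288/27361: DF=(1 − 1288/27361·(0.950800+0.914100))/(1+1288/27361) = 1089/1250 ≈ 0.871200
step 4 [4y] zero: DF = P = 173/200 ≈ 0.865000
step 5 [5y] bond c/1=7/100: DF=(574101/500000 − 7/100·(0.950800+0.914100+0.871200+0.865000))/(1+7/100) = 67/80 ≈ 0.837500
step 6 [6y] bond c/1=21/400: DF=(2182049/2000000 − 21/400·(0.950800+0.914100+0.871200+0.865000+0.837500))/(1+21/400) = 1019/1250 ≈ 0.815200
step 7 [7y] zero: DF = P = 8047/10000 ≈ 0.804700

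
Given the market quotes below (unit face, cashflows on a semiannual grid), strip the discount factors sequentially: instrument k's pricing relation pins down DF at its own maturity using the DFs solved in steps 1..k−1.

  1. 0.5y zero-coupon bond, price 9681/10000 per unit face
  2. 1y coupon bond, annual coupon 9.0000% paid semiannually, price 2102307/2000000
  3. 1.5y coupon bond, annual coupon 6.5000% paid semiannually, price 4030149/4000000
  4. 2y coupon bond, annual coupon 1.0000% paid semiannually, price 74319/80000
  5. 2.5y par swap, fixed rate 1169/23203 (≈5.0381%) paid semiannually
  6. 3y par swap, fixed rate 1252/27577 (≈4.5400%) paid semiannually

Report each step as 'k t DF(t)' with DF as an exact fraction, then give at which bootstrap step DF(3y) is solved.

1 1/2 9681/10000
2 1 4821/5000
3 3/2 183/200
4 2 4551/5000
5 5/2 8831/10000
6 3 2187/2500
DF(3y) is solved at step 6

step 1 [0.5y] zero: DF = P = 9681/10000 ≈ 0.968100
step 2 [1y] bond c/2=9/200: DF=(2102307/2000000 − 9/200·(0.968100))/(1+9/200) = 4821/5000 ≈ 0.964200
step 3 [1.5y] bond c/2=13/400: DF=(4030149/4000000 − 13/400·(0.968100+0.964200))/(1+13/400) = 183/200 ≈ 0.915000
step 4 [2y] bond c/2=1/200: DF=(74319/80000 − 1/200·(0.968100+0.964200+0.915000))/(1+1/200) = 4551/5000 ≈ 0.910200
step 5 [2.5y] swap r/2=1169/46406: DF=(1 − 1169/46406·(0.968100+0.964200+0.915000+0.910200))/(1+1169/46406) = 8831/10000 ≈ 0.883100
step 6 [3y] swap r/2=626/27577: DF=(1 − 626/27577·(0.968100+0.964200+0.915000+0.910200+0.883100))/(1+626/27577) = 2187/2500 ≈ 0.874800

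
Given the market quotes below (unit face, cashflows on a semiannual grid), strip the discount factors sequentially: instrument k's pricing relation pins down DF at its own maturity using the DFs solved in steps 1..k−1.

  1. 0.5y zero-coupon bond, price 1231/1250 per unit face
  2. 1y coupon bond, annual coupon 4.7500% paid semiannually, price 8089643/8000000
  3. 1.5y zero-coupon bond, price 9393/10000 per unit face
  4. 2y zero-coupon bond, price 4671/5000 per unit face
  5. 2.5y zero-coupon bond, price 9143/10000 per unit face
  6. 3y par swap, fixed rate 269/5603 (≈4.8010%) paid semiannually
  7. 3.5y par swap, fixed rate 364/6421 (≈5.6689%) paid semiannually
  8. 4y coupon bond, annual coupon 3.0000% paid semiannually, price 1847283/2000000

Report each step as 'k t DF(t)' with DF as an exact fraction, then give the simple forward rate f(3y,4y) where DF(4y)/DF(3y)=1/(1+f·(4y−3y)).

1 1/2 1231/1250
2 1 9649/10000
3 3/2 9393/10000
4 2 4671/5000
5 5/2 9143/10000
6 3 1731/2000
7 7/2 409/500
8 4 8151/10000
f(3y,4y) = ((1731/2000)/(8151/10000) − 1)/(1) = 168/2717 ≈ 6.1833%

step 1 [0.5y] zero: DF = P = 1231/1250 ≈ 0.984800
step 2 [1y] bond c/2=19/800: DF=(8089643/8000000 − 19/800·(0.984800))/(1+19/800) = 9649/10000 ≈ 0.964900
step 3 [1.5y] zero: DF = P = 9393/10000 ≈ 0.939300
step 4 [2y] zero: DF = P = 4671/5000 ≈ 0.934200
step 5 [2.5y] zero: DF = P = 9143/10000 ≈ 0.914300
step 6 [3y] swap r/2=269/11206: DF=(1 − 269/11206·(0.984800+0.964900+0.939300+0.934200+0.914300))/(1+269/11206) = 1731/2000 ≈ 0.865500
step 7 [3.5y] swap r/2=182/6421: DF=(1 − 182/6421·(0.984800+0.964900+0.939300+0.934200+0.914300+0.865500))/(1+182/6421) = 409/500 ≈ 0.818000
step 8 [4y] bond c/2=3/200: DF=(1847283/2000000 − 3/200·(0.984800+0.964900+0.939300+0.934200+0.914300+0.865500+0.818000))/(1+3/200) = 8151/10000 ≈ 0.815100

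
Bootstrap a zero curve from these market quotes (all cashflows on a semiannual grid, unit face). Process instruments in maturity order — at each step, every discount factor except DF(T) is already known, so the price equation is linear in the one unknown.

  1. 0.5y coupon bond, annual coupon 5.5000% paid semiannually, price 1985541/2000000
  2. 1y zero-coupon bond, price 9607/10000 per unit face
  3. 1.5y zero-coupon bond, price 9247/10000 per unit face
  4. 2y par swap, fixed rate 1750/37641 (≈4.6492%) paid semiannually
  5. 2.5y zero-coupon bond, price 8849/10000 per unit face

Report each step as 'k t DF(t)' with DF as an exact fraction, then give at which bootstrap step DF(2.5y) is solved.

1 1/2 4831/5000
2 1 9607/10000
3 3/2 9247/10000
4 2 73/80
5 5/2 8849/10000
DF(2.5y) is solved at step 5

step 1 [0.5y] bond c/2=11/400: DF=(1985541/2000000 − 11/400·(0))/(1+11/400) = 4831/5000 ≈ 0.966200
step 2 [1y] zero: DF = P = 9607/10000 ≈ 0.960700
step 3 [1.5y] zero: DF = P = 9247/10000 ≈ 0.924700
step 4 [2y] swap r/2=875/37641: DF=(1 − 875/37641·(0.966200+0.960700+0.924700))/(1+875/37641) = 73/80 ≈ 0.912500
step 5 [2.5y] zero: DF = P = 8849/10000 ≈ 0.884900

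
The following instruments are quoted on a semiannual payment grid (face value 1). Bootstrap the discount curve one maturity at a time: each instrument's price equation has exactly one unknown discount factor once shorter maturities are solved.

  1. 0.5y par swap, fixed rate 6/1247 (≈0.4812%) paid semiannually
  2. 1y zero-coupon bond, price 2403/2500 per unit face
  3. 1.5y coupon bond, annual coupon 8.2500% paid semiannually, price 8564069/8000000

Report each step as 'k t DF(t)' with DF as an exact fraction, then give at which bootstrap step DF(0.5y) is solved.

1 1/2 1247/1250
2 1 2403/2500
3 3/2 1901/2000
DF(0.5y) is solved at step 1

step 1 [0.5y] swap r/2=3/1247: DF=(1 − 3/1247·(0))/(1+3/1247) = 1247/1250 ≈ 0.997600
step 2 [1y] zero: DF = P = 2403/2500 ≈ 0.961200
step 3 [1.5y] bond c/2=33/800: DF=(8564069/8000000 − 33/800·(0.997600+0.961200))/(1+33/800) = 1901/2000 ≈ 0.950500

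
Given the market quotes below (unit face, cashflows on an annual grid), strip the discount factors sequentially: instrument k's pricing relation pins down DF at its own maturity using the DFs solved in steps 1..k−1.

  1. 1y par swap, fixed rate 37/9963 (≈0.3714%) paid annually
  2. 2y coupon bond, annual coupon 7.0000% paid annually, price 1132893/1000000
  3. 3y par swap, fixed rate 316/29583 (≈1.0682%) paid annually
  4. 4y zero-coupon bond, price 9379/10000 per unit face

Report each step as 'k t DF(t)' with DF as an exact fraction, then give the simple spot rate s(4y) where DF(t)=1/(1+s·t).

step 1 [1y] swap r/1=37/9963: DF=(1 − 37/9963·(0))/(1+37/9963) = 9963/10000 ≈ 0.996300
step 2 [2y] bond c/1=7/100: DF=(1132893/1000000 − 7/100·(0.996300))/(1+7/100) = 621/625 ≈ 0.993600
step 3 [3y] swap r/1=316/29583: DF=(1 − 316/29583·(0.996300+0.993600))/(1+316/29583) = 2421/2500 ≈ 0.968400
step 4 [4y] zero: DF = P = 9379/10000 ≈ 0.937900

1 1 9963/10000
2 2 621/625
3 3 2421/2500
4 4 9379/10000
s(4y) = (1/(9379/10000) − 1)/(4) = 621/37516 ≈ 1.6553%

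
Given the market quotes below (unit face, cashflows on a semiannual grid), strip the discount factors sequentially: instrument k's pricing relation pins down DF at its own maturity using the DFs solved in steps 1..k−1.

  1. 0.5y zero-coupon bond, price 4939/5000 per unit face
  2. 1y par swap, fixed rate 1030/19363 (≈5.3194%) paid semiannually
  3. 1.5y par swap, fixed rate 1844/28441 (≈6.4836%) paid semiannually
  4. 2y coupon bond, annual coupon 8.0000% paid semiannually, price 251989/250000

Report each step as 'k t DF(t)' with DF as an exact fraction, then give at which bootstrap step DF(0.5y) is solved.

1 1/2 4939/5000
2 1 1897/2000
3 3/2 4539/5000
4 2 4299/5000
DF(0.5y) is solved at step 1

step 1 [0.5y] zero: DF = P = 4939/5000 ≈ 0.987800
step 2 [1y] swap r/2=515/19363: DF=(1 − 515/19363·(0.987800))/(1+515/19363) = 1897/2000 ≈ 0.948500
step 3 [1.5y] swap r/2=922/28441: DF=(1 − 922/28441·(0.987800+0.948500))/(1+922/28441) = 4539/5000 ≈ 0.907800
step 4 [2y] bond c/2=1/25: DF=(251989/250000 − 1/25·(0.987800+0.948500+0.907800))/(1+1/25) = 4299/5000 ≈ 0.859800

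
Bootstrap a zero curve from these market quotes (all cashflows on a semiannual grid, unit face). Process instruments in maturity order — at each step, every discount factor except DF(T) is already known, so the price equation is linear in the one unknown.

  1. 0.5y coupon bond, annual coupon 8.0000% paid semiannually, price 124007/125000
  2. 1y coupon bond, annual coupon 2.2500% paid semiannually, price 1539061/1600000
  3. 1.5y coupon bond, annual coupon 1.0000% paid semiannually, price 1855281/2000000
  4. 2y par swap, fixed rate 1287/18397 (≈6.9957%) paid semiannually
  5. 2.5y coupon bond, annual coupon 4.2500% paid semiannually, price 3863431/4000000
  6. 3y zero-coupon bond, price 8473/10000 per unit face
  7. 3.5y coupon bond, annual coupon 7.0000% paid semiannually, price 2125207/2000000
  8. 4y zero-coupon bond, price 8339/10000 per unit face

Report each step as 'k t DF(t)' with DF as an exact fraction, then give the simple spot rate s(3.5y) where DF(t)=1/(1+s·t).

step 1 [0.5y] bond c/2=1/25: DF=(124007/125000 − 1/25·(0))/(1+1/25) = 9539/10000 ≈ 0.953900
step 2 [1y] bond c/2=9/800: DF=(1539061/1600000 − 9/800·(0.953900))/(1+9/800) = 4703/5000 ≈ 0.940600
step 3 [1.5y] bond c/2=1/200: DF=(1855281/2000000 − 1/200·(0.953900+0.940600))/(1+1/200) = 571/625 ≈ 0.913600
step 4 [2y] swap r/2=1287/36794: DF=(1 − 1287/36794·(0.953900+0.940600+0.913600))/(1+1287/36794) = 8713/10000 ≈ 0.871300
step 5 [2.5y] bond c/2=17/800: DF=(3863431/4000000 − 17/800·(0.953900+0.940600+0.913600+0.871300))/(1+17/800) = 2173/2500 ≈ 0.869200
step 6 [3y] zero: DF = P = 8473/10000 ≈ 0.847300
step 7 [3.5y] bond c/2=7/200: DF=(2125207/2000000 − 7/200·(0.953900+0.940600+0.913600+0.871300+0.869200+0.847300))/(1+7/200) = 4221/5000 ≈ 0.844200
step 8 [4y] zero: DF = P = 8339/10000 ≈ 0.833900

1 1/2 9539/10000
2 1 4703/5000
3 3/2 571/625
4 2 8713/10000
5 5/2 2173/2500
6 3 8473/10000
7 7/2 4221/5000
8 4 8339/10000
s(3.5y) = (1/(4221/5000) − 1)/(7/2) = 1558/29547 ≈ 5.2730%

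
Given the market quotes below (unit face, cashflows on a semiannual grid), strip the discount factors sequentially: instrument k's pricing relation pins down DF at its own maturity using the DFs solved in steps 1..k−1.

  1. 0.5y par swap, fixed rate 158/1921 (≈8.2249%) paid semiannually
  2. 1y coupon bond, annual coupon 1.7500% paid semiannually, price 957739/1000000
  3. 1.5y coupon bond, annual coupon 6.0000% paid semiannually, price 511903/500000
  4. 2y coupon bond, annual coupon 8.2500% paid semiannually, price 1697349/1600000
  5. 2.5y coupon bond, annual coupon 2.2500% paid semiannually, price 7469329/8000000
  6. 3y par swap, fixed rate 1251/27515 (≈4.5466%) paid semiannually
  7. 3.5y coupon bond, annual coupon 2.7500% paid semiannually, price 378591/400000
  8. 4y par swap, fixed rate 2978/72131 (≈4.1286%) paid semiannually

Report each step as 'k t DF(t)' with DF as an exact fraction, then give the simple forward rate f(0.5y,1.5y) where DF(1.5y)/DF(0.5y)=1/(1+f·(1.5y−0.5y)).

1 1/2 1921/2000
2 1 9411/10000
3 3/2 4693/5000
4 2 9063/10000
5 5/2 551/625
6 3 8749/10000
7 7/2 859/1000
8 4 8511/10000
f(0.5y,1.5y) = ((1921/2000)/(4693/5000) − 1)/(1) = 219/9386 ≈ 2.3333%

step 1 [0.5y] swap r/2=79/1921: DF=(1 − 79/1921·(0))/(1+79/1921) = 1921/2000 ≈ 0.960500
step 2 [1y] bond c/2=7/800: DF=(957739/1000000 − 7/800·(0.960500))/(1+7/800) = 9411/10000 ≈ 0.941100
step 3 [1.5y] bond c/2=3/100: DF=(511903/500000 − 3/100·(0.960500+0.941100))/(1+3/100) = 4693/5000 ≈ 0.938600
step 4 [2y] bond c/2=33/800: DF=(1697349/1600000 − 33/800·(0.960500+0.941100+0.938600))/(1+33/800) = 9063/10000 ≈ 0.906300
step 5 [2.5y] bond c/2=9/800: DF=(7469329/8000000 − 9/800·(0.960500+0.941100+0.938600+0.906300))/(1+9/800) = 551/625 ≈ 0.881600
step 6 [3y] swap r/2=1251/55030: DF=(1 − 1251/55030·(0.960500+0.941100+0.938600+0.906300+0.881600))/(1+1251/55030) = 8749/10000 ≈ 0.874900
step 7 [3.5y] bond c/2=11/800: DF=(378591/400000 − 11/800·(0.960500+0.941100+0.938600+0.906300+0.881600+0.874900))/(1+11/800) = 859/1000 ≈ 0.859000
step 8 [4y] swap r/2=1489/72131: DF=(1 − 1489/72131·(0.960500+0.941100+0.938600+0.906300+0.881600+0.874900+0.859000))/(1+1489/72131) = 8511/10000 ≈ 0.851100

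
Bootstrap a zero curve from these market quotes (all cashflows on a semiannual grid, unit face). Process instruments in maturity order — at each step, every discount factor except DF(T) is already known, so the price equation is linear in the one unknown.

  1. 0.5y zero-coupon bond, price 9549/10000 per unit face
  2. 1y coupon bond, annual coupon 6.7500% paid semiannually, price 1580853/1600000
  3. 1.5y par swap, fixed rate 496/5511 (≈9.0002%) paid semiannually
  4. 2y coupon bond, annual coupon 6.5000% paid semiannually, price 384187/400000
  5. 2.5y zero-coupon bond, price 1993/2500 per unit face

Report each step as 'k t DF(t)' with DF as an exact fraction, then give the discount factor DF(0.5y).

1 1/2 9549/10000
2 1 4623/5000
3 3/2 219/250
4 2 1687/2000
5 5/2 1993/2500
DF(0.5y) = 9549/10000 ≈ 0.954900

step 1 [0.5y] zero: DF = P = 9549/10000 ≈ 0.954900
step 2 [1y] bond c/2=27/800: DF=(1580853/1600000 − 27/800·(0.954900))/(1+27/800) = 4623/5000 ≈ 0.924600
step 3 [1.5y] swap r/2=248/5511: DF=(1 − 248/5511·(0.954900+0.924600))/(1+248/5511) = 219/250 ≈ 0.876000
step 4 [2y] bond c/2=13/400: DF=(384187/400000 − 13/400·(0.954900+0.924600+0.876000))/(1+13/400) = 1687/2000 ≈ 0.843500
step 5 [2.5y] zero: DF = P = 1993/2500 ≈ 0.797200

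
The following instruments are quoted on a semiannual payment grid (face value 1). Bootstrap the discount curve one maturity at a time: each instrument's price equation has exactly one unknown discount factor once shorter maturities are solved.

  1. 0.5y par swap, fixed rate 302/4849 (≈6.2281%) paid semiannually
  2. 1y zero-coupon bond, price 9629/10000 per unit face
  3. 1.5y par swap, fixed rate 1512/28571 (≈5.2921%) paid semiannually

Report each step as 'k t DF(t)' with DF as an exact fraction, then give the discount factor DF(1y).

step 1 [0.5y] swap r/2=151/4849: DF=(1 − 151/4849·(0))/(1+151/4849) = 4849/5000 ≈ 0.969800
step 2 [1y] zero: DF = P = 9629/10000 ≈ 0.962900
step 3 [1.5y] swap r/2=756/28571: DF=(1 − 756/28571·(0.969800+0.962900))/(1+756/28571) = 2311/2500 ≈ 0.924400

1 1/2 4849/5000
2 1 9629/10000
3 3/2 2311/2500
DF(1y) = 9629/10000 ≈ 0.962900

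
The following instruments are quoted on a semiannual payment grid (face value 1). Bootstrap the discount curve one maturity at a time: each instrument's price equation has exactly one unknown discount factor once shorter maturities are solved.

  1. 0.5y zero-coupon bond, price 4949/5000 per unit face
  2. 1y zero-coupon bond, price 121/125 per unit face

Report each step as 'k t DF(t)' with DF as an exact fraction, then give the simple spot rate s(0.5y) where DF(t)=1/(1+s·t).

1 1/2 4949/5000
2 1 121/125
s(0.5y) = (1/(4949/5000) − 1)/(1/2) = 102/4949 ≈ 2.0610%

step 1 [0.5y] zero: DF = P = 4949/5000 ≈ 0.989800
step 2 [1y] zero: DF = P = 121/125 ≈ 0.968000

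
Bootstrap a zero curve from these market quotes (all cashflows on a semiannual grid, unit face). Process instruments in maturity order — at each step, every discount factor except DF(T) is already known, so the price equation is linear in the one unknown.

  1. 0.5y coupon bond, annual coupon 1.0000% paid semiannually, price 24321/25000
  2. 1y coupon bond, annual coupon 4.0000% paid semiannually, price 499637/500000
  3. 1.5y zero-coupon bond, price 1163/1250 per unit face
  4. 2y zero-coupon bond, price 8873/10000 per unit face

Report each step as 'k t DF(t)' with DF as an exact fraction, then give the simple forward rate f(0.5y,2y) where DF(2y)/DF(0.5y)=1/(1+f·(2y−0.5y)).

step 1 [0.5y] bond c/2=1/200: DF=(24321/25000 − 1/200·(0))/(1+1/200) = 121/125 ≈ 0.968000
step 2 [1y] bond c/2=1/50: DF=(499637/500000 − 1/50·(0.968000))/(1+1/50) = 9607/10000 ≈ 0.960700
step 3 [1.5y] zero: DF = P = 1163/1250 ≈ 0.930400
step 4 [2y] zero: DF = P = 8873/10000 ≈ 0.887300

1 1/2 121/125
2 1 9607/10000
3 3/2 1163/1250
4 2 8873/10000
f(0.5y,2y) = ((121/125)/(8873/10000) − 1)/(3/2) = 538/8873 ≈ 6.0633%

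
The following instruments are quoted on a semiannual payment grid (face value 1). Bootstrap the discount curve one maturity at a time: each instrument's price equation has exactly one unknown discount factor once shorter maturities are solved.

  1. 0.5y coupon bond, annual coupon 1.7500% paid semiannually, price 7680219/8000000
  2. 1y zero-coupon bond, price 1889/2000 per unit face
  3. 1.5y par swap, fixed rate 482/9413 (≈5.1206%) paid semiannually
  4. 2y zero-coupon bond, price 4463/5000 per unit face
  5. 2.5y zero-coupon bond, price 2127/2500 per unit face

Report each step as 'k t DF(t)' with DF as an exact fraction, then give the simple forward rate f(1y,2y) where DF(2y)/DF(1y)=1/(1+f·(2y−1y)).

1 1/2 9517/10000
2 1 1889/2000
3 3/2 9277/10000
4 2 4463/5000
5 5/2 2127/2500
f(1y,2y) = ((1889/2000)/(4463/5000) − 1)/(1) = 519/8926 ≈ 5.8145%

step 1 [0.5y] bond c/2=7/800: DF=(7680219/8000000 − 7/800·(0))/(1+7/800) = 9517/10000 ≈ 0.951700
step 2 [1y] zero: DF = P = 1889/2000 ≈ 0.944500
step 3 [1.5y] swap r/2=241/9413: DF=(1 − 241/9413·(0.951700+0.944500))/(1+241/9413) = 9277/10000 ≈ 0.927700
step 4 [2y] zero: DF = P = 4463/5000 ≈ 0.892600
step 5 [2.5y] zero: DF = P = 2127/2500 ≈ 0.850800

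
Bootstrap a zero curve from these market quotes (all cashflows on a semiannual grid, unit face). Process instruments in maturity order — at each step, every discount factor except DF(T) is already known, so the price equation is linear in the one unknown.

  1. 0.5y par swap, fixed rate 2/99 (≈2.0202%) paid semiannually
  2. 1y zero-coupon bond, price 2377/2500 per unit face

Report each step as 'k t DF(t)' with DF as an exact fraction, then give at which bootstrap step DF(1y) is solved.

step 1 [0.5y] swap r/2=1/99: DF=(1 − 1/99·(0))/(1+1/99) = 99/100 ≈ 0.990000
step 2 [1y] zero: DF = P = 2377/2500 ≈ 0.950800

1 1/2 99/100
2 1 2377/2500
DF(1y) is solved at step 2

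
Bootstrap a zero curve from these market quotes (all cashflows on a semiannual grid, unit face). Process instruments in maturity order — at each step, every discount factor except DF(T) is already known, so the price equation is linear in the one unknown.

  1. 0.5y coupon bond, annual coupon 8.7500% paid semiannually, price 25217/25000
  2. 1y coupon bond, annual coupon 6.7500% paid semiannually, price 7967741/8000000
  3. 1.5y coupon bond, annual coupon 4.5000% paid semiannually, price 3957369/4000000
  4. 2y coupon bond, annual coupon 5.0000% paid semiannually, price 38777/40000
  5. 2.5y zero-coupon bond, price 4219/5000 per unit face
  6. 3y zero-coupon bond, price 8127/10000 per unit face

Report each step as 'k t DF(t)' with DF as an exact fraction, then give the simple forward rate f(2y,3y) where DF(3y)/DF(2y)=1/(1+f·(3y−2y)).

1 1/2 604/625
2 1 9319/10000
3 3/2 4629/5000
4 2 8769/10000
5 5/2 4219/5000
6 3 8127/10000
f(2y,3y) = ((8769/10000)/(8127/10000) − 1)/(1) = 214/2709 ≈ 7.8996%

step 1 [0.5y] bond c/2=7/160: DF=(25217/25000 − 7/160·(0))/(1+7/160) = 604/625 ≈ 0.966400
step 2 [1y] bond c/2=27/800: DF=(7967741/8000000 − 27/800·(0.966400))/(1+27/800) = 9319/10000 ≈ 0.931900
step 3 [1.5y] bond c/2=9/400: DF=(3957369/4000000 − 9/400·(0.966400+0.931900))/(1+9/400) = 4629/5000 ≈ 0.925800
step 4 [2y] bond c/2=1/40: DF=(38777/40000 − 1/40·(0.966400+0.931900+0.925800))/(1+1/40) = 8769/10000 ≈ 0.876900
step 5 [2.5y] zero: DF = P = 4219/5000 ≈ 0.843800
step 6 [3y] zero: DF = P = 8127/10000 ≈ 0.812700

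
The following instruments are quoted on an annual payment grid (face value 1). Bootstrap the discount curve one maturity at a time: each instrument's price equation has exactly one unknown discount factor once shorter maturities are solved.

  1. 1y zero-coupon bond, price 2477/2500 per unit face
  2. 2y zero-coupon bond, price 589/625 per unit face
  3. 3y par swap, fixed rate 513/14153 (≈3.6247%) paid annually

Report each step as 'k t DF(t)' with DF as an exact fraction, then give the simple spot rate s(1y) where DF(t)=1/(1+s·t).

1 1 2477/2500
2 2 589/625
3 3 4487/5000
s(1y) = (1/(2477/2500) − 1)/(1) = 23/2477 ≈ 0.9285%

step 1 [1y] zero: DF = P = 2477/2500 ≈ 0.990800
step 2 [2y] zero: DF = P = 589/625 ≈ 0.942400
step 3 [3y] swap r/1=513/14153: DF=(1 − 513/14153·(0.990800+0.942400))/(1+513/14153) = 4487/5000 ≈ 0.897400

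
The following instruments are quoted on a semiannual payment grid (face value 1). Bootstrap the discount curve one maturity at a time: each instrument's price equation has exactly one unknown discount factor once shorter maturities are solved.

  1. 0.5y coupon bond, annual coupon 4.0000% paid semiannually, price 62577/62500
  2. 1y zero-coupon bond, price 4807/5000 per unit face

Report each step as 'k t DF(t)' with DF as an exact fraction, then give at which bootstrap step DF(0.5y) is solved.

1 1/2 1227/1250
2 1 4807/5000
DF(0.5y) is solved at step 1

step 1 [0.5y] bond c/2=1/50: DF=(62577/62500 − 1/50·(0))/(1+1/50) = 1227/1250 ≈ 0.981600
step 2 [1y] zero: DF = P = 4807/5000 ≈ 0.961400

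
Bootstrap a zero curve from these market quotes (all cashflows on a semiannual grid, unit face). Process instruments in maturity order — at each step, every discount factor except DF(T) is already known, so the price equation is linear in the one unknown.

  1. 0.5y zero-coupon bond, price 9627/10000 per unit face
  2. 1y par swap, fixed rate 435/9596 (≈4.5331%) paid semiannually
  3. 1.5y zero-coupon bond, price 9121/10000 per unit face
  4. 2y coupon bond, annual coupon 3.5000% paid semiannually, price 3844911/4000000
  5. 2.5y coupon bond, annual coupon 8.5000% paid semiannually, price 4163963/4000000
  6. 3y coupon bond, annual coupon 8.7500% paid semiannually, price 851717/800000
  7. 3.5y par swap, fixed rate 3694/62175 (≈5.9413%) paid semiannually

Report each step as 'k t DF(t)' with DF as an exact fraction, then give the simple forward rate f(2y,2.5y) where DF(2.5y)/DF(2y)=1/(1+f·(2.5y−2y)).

1 1/2 9627/10000
2 1 1913/2000
3 3/2 9121/10000
4 2 112/125
5 5/2 4233/5000
6 3 8283/10000
7 7/2 8153/10000
f(2y,2.5y) = ((112/125)/(4233/5000) − 1)/(1/2) = 494/4233 ≈ 11.6702%

step 1 [0.5y] zero: DF = P = 9627/10000 ≈ 0.962700
step 2 [1y] swap r/2=435/19192: DF=(1 − 435/19192·(0.962700))/(1+435/19192) = 1913/2000 ≈ 0.956500
step 3 [1.5y] zero: DF = P = 9121/10000 ≈ 0.912100
step 4 [2y] bond c/2=7/400: DF=(3844911/4000000 − 7/400·(0.962700+0.956500+0.912100))/(1+7/400) = 112/125 ≈ 0.896000
step 5 [2.5y] bond c/2=17/400: DF=(4163963/4000000 − 17/400·(0.962700+0.956500+0.912100+0.896000))/(1+17/400) = 4233/5000 ≈ 0.846600
step 6 [3y] bond c/2=7/160: DF=(851717/800000 − 7/160·(0.962700+0.956500+0.912100+0.896000+0.846600))/(1+7/160) = 8283/10000 ≈ 0.828300
step 7 [3.5y] swap r/2=1847/62175: DF=(1 − 1847/62175·(0.962700+0.956500+0.912100+0.896000+0.846600+0.828300))/(1+1847/62175) = 8153/10000 ≈ 0.815300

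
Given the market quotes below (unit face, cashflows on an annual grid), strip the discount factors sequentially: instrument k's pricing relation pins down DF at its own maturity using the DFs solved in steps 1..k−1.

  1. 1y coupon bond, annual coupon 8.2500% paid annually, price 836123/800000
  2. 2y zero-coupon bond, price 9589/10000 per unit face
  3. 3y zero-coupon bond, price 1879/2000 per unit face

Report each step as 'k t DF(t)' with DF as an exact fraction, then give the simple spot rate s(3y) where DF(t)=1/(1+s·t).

1 1 1931/2000
2 2 9589/10000
3 3 1879/2000
s(3y) = (1/(1879/2000) − 1)/(3) = 121/5637 ≈ 2.1465%

step 1 [1y] bond c/1=33/400: DF=(836123/800000 − 33/400·(0))/(1+33/400) = 1931/2000 ≈ 0.965500
step 2 [2y] zero: DF = P = 9589/10000 ≈ 0.958900
step 3 [3y] zero: DF = P = 1879/2000 ≈ 0.939500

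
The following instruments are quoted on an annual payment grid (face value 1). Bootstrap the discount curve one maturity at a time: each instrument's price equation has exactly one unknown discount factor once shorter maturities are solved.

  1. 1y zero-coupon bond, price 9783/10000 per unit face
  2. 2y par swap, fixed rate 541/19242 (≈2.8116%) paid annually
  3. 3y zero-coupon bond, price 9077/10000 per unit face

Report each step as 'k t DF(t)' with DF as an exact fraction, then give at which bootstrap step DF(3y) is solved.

step 1 [1y] zero: DF = P = 9783/10000 ≈ 0.978300
step 2 [2y] swap r/1=541/19242: DF=(1 − 541/19242·(0.978300))/(1+541/19242) = 9459/10000 ≈ 0.945900
step 3 [3y] zero: DF = P = 9077/10000 ≈ 0.907700

1 1 9783/10000
2 2 9459/10000
3 3 9077/10000
DF(3y) is solved at step 3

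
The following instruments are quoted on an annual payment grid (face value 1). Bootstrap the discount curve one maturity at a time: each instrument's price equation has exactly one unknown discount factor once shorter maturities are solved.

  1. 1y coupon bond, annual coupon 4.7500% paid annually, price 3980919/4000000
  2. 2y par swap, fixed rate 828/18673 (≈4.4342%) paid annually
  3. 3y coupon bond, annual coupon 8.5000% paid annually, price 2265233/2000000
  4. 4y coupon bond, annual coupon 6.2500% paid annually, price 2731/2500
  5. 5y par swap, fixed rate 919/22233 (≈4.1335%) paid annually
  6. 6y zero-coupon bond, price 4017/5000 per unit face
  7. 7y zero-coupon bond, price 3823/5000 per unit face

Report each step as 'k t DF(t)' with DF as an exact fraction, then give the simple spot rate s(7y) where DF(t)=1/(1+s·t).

step 1 [1y] bond c/1=19/400: DF=(3980919/4000000 − 19/400·(0))/(1+19/400) = 9501/10000 ≈ 0.950100
step 2 [2y] swap r/1=828/18673: DF=(1 − 828/18673·(0.950100))/(1+828/18673) = 2293/2500 ≈ 0.917200
step 3 [3y] bond c/1=17/200: DF=(2265233/2000000 − 17/200·(0.950100+0.917200))/(1+17/200) = 561/625 ≈ 0.897600
step 4 [4y] bond c/1=1/16: DF=(2731/2500 − 1/16·(0.950100+0.917200+0.897600))/(1+1/16) = 1731/2000 ≈ 0.865500
step 5 [5y] swap r/1=919/22233: DF=(1 − 919/22233·(0.950100+0.917200+0.897600+0.865500))/(1+919/22233) = 4081/5000 ≈ 0.816200
step 6 [6y] zero: DF = P = 4017/5000 ≈ 0.803400
step 7 [7y] zero: DF = P = 3823/5000 ≈ 0.764600

1 1 9501/10000
2 2 2293/2500
3 3 561/625
4 4 1731/2000
5 5 4081/5000
6 6 4017/5000
7 7 3823/5000
s(7y) = (1/(3823/5000) − 1)/(7) = 1177/26761 ≈ 4.3982%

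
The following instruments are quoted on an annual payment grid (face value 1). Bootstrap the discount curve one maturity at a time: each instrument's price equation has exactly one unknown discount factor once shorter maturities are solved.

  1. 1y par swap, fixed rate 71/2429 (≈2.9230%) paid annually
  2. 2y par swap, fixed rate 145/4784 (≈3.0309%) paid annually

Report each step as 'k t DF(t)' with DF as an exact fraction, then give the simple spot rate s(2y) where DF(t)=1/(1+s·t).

step 1 [1y] swap r/1=71/2429: DF=(1 − 71/2429·(0))/(1+71/2429) = 2429/2500 ≈ 0.971600
step 2 [2y] swap r/1=145/4784: DF=(1 − 145/4784·(0.971600))/(1+145/4784) = 471/500 ≈ 0.942000

1 1 2429/2500
2 2 471/500
s(2y) = (1/(471/500) − 1)/(2) = 29/942 ≈ 3.0786%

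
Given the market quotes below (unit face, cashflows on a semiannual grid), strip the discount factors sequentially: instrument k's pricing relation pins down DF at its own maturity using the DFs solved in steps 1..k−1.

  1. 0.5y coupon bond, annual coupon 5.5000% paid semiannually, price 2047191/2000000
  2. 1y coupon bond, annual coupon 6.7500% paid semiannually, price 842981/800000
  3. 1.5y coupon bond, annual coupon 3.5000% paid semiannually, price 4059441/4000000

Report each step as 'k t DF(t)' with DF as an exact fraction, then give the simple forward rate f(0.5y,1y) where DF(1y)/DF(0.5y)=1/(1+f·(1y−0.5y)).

1 1/2 4981/5000
2 1 2467/2500
3 3/2 9633/10000
f(0.5y,1y) = ((4981/5000)/(2467/2500) − 1)/(1/2) = 47/2467 ≈ 1.9051%

step 1 [0.5y] bond c/2=11/400: DF=(2047191/2000000 − 11/400·(0))/(1+11/400) = 4981/5000 ≈ 0.996200
step 2 [1y] bond c/2=27/800: DF=(842981/800000 − 27/800·(0.996200))/(1+27/800) = 2467/2500 ≈ 0.986800
step 3 [1.5y] bond c/2=7/400: DF=(4059441/4000000 − 7/400·(0.996200+0.986800))/(1+7/400) = 9633/10000 ≈ 0.963300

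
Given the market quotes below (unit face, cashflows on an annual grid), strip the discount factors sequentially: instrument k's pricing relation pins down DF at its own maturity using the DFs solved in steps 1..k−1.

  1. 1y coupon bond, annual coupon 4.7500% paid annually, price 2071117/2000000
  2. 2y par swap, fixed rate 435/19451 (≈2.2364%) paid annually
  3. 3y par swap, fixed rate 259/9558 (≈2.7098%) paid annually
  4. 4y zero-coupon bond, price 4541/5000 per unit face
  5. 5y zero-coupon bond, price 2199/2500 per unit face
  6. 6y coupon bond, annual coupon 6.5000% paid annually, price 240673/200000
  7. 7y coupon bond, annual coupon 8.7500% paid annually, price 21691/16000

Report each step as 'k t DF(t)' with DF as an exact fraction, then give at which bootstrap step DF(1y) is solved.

1 1 4943/5000
2 2 1913/2000
3 3 9223/10000
4 4 4541/5000
5 5 2199/2500
6 6 4229/5000
7 7 201/250
DF(1y) is solved at step 1

step 1 [1y] bond c/1=19/400: DF=(2071117/2000000 − 19/400·(0))/(1+19/400) = 4943/5000 ≈ 0.988600
step 2 [2y] swap r/1=435/19451: DF=(1 − 435/19451·(0.988600))/(1+435/19451) = 1913/2000 ≈ 0.956500
step 3 [3y] swap r/1=259/9558: DF=(1 − 259/9558·(0.988600+0.956500))/(1+259/9558) = 9223/10000 ≈ 0.922300
step 4 [4y] zero: DF = P = 4541/5000 ≈ 0.908200
step 5 [5y] zero: DF = P = 2199/2500 ≈ 0.879600
step 6 [6y] bond c/1=13/200: DF=(240673/200000 − 13/200·(0.988600+0.956500+0.922300+0.908200+0.879600))/(1+13/200) = 4229/5000 ≈ 0.845800
step 7 [7y] bond c/1=7/80: DF=(21691/16000 − 7/80·(0.988600+0.956500+0.922300+0.908200+0.879600+0.845800))/(1+7/80) = 201/250 ≈ 0.804000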